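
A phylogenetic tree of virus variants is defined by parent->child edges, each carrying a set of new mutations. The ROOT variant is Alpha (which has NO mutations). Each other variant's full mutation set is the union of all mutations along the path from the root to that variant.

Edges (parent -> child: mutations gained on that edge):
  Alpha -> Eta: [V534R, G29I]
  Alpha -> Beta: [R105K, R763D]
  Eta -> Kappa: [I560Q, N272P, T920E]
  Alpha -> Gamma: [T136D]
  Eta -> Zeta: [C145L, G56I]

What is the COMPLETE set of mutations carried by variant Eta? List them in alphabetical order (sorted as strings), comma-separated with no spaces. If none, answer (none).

Answer: G29I,V534R

Derivation:
At Alpha: gained [] -> total []
At Eta: gained ['V534R', 'G29I'] -> total ['G29I', 'V534R']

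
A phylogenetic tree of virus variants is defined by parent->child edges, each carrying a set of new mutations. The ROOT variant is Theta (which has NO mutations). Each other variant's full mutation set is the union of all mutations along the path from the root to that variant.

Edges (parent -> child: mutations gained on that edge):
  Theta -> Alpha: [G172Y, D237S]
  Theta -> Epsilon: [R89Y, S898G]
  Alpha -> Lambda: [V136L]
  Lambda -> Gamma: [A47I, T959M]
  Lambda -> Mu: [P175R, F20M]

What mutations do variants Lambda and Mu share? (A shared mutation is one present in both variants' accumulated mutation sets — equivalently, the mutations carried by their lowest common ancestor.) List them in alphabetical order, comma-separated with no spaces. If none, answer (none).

Answer: D237S,G172Y,V136L

Derivation:
Accumulating mutations along path to Lambda:
  At Theta: gained [] -> total []
  At Alpha: gained ['G172Y', 'D237S'] -> total ['D237S', 'G172Y']
  At Lambda: gained ['V136L'] -> total ['D237S', 'G172Y', 'V136L']
Mutations(Lambda) = ['D237S', 'G172Y', 'V136L']
Accumulating mutations along path to Mu:
  At Theta: gained [] -> total []
  At Alpha: gained ['G172Y', 'D237S'] -> total ['D237S', 'G172Y']
  At Lambda: gained ['V136L'] -> total ['D237S', 'G172Y', 'V136L']
  At Mu: gained ['P175R', 'F20M'] -> total ['D237S', 'F20M', 'G172Y', 'P175R', 'V136L']
Mutations(Mu) = ['D237S', 'F20M', 'G172Y', 'P175R', 'V136L']
Intersection: ['D237S', 'G172Y', 'V136L'] ∩ ['D237S', 'F20M', 'G172Y', 'P175R', 'V136L'] = ['D237S', 'G172Y', 'V136L']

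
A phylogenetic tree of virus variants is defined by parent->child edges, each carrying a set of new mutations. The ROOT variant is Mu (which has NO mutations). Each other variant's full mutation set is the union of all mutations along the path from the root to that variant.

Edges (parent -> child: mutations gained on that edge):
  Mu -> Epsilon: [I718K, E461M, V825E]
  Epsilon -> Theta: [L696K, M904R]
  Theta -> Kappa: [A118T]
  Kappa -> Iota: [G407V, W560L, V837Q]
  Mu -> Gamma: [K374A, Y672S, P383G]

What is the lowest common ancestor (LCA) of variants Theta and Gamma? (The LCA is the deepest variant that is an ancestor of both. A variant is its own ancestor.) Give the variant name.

Path from root to Theta: Mu -> Epsilon -> Theta
  ancestors of Theta: {Mu, Epsilon, Theta}
Path from root to Gamma: Mu -> Gamma
  ancestors of Gamma: {Mu, Gamma}
Common ancestors: {Mu}
Walk up from Gamma: Gamma (not in ancestors of Theta), Mu (in ancestors of Theta)
Deepest common ancestor (LCA) = Mu

Answer: Mu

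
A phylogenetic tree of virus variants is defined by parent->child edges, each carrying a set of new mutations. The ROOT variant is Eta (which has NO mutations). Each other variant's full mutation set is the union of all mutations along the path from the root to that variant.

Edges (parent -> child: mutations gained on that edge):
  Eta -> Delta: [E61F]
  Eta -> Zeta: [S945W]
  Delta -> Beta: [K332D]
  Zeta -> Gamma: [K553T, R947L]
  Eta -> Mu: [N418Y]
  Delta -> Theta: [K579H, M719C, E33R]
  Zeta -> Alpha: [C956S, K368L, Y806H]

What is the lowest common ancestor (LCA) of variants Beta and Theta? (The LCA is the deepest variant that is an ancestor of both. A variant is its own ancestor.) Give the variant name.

Path from root to Beta: Eta -> Delta -> Beta
  ancestors of Beta: {Eta, Delta, Beta}
Path from root to Theta: Eta -> Delta -> Theta
  ancestors of Theta: {Eta, Delta, Theta}
Common ancestors: {Eta, Delta}
Walk up from Theta: Theta (not in ancestors of Beta), Delta (in ancestors of Beta), Eta (in ancestors of Beta)
Deepest common ancestor (LCA) = Delta

Answer: Delta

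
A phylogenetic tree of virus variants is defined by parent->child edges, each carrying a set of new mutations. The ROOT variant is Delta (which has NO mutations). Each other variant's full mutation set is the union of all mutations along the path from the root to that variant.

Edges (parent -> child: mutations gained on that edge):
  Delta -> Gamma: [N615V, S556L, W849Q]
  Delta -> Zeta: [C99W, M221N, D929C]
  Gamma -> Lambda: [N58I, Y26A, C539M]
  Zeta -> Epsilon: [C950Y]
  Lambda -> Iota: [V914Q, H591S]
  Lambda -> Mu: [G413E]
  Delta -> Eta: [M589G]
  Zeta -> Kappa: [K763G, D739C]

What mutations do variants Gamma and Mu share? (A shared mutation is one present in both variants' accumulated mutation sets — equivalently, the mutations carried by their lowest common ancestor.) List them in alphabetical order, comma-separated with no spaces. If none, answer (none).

Answer: N615V,S556L,W849Q

Derivation:
Accumulating mutations along path to Gamma:
  At Delta: gained [] -> total []
  At Gamma: gained ['N615V', 'S556L', 'W849Q'] -> total ['N615V', 'S556L', 'W849Q']
Mutations(Gamma) = ['N615V', 'S556L', 'W849Q']
Accumulating mutations along path to Mu:
  At Delta: gained [] -> total []
  At Gamma: gained ['N615V', 'S556L', 'W849Q'] -> total ['N615V', 'S556L', 'W849Q']
  At Lambda: gained ['N58I', 'Y26A', 'C539M'] -> total ['C539M', 'N58I', 'N615V', 'S556L', 'W849Q', 'Y26A']
  At Mu: gained ['G413E'] -> total ['C539M', 'G413E', 'N58I', 'N615V', 'S556L', 'W849Q', 'Y26A']
Mutations(Mu) = ['C539M', 'G413E', 'N58I', 'N615V', 'S556L', 'W849Q', 'Y26A']
Intersection: ['N615V', 'S556L', 'W849Q'] ∩ ['C539M', 'G413E', 'N58I', 'N615V', 'S556L', 'W849Q', 'Y26A'] = ['N615V', 'S556L', 'W849Q']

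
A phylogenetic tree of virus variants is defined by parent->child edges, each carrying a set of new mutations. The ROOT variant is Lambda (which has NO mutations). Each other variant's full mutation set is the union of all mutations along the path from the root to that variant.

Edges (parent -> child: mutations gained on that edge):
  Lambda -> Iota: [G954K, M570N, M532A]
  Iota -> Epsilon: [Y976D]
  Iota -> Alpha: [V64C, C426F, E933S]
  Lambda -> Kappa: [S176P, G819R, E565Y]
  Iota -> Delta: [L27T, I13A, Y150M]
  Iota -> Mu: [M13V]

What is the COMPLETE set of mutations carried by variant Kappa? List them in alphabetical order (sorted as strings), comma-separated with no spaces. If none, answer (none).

Answer: E565Y,G819R,S176P

Derivation:
At Lambda: gained [] -> total []
At Kappa: gained ['S176P', 'G819R', 'E565Y'] -> total ['E565Y', 'G819R', 'S176P']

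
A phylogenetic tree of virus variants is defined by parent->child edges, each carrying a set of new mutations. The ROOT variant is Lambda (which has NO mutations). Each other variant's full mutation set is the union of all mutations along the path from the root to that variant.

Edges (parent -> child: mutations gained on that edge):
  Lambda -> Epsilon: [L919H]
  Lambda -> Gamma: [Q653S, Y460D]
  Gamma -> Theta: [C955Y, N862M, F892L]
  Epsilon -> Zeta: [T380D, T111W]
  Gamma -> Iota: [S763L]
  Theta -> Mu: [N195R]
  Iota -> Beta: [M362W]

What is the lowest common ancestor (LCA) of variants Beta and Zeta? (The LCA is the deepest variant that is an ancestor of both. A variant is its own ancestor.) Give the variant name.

Answer: Lambda

Derivation:
Path from root to Beta: Lambda -> Gamma -> Iota -> Beta
  ancestors of Beta: {Lambda, Gamma, Iota, Beta}
Path from root to Zeta: Lambda -> Epsilon -> Zeta
  ancestors of Zeta: {Lambda, Epsilon, Zeta}
Common ancestors: {Lambda}
Walk up from Zeta: Zeta (not in ancestors of Beta), Epsilon (not in ancestors of Beta), Lambda (in ancestors of Beta)
Deepest common ancestor (LCA) = Lambda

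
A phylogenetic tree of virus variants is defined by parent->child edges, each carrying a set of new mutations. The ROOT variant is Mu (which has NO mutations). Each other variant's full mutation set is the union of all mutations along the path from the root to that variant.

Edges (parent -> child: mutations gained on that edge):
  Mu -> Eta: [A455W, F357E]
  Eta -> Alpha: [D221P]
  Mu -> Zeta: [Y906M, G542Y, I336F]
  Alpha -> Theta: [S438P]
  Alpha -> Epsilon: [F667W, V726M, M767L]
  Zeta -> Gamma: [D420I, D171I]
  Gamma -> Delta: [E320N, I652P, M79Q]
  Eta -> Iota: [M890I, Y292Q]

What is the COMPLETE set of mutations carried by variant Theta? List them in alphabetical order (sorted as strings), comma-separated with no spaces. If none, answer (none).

At Mu: gained [] -> total []
At Eta: gained ['A455W', 'F357E'] -> total ['A455W', 'F357E']
At Alpha: gained ['D221P'] -> total ['A455W', 'D221P', 'F357E']
At Theta: gained ['S438P'] -> total ['A455W', 'D221P', 'F357E', 'S438P']

Answer: A455W,D221P,F357E,S438P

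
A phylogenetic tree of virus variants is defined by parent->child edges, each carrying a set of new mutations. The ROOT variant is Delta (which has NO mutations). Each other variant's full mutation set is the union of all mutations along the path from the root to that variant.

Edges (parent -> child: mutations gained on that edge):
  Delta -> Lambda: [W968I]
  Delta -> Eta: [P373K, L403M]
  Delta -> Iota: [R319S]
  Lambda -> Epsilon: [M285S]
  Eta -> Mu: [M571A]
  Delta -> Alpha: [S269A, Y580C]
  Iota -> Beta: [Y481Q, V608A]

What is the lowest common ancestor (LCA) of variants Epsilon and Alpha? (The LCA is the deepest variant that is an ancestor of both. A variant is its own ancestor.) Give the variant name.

Answer: Delta

Derivation:
Path from root to Epsilon: Delta -> Lambda -> Epsilon
  ancestors of Epsilon: {Delta, Lambda, Epsilon}
Path from root to Alpha: Delta -> Alpha
  ancestors of Alpha: {Delta, Alpha}
Common ancestors: {Delta}
Walk up from Alpha: Alpha (not in ancestors of Epsilon), Delta (in ancestors of Epsilon)
Deepest common ancestor (LCA) = Delta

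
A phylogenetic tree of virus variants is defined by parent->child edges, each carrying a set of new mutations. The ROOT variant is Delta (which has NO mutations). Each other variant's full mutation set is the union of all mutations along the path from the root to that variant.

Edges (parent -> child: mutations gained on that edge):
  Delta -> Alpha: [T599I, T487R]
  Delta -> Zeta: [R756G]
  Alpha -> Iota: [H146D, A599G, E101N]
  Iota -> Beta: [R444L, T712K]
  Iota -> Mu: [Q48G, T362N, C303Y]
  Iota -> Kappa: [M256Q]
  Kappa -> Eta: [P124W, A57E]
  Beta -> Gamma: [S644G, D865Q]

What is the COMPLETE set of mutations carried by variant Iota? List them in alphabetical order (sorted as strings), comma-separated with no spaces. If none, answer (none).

Answer: A599G,E101N,H146D,T487R,T599I

Derivation:
At Delta: gained [] -> total []
At Alpha: gained ['T599I', 'T487R'] -> total ['T487R', 'T599I']
At Iota: gained ['H146D', 'A599G', 'E101N'] -> total ['A599G', 'E101N', 'H146D', 'T487R', 'T599I']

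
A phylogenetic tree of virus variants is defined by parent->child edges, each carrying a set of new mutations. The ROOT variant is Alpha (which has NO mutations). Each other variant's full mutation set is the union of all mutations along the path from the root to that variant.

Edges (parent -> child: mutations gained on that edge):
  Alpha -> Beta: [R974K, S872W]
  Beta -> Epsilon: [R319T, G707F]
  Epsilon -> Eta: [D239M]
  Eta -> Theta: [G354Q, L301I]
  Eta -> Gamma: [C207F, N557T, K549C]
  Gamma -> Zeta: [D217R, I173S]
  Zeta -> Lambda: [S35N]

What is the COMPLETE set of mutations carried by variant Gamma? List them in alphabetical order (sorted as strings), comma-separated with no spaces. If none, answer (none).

Answer: C207F,D239M,G707F,K549C,N557T,R319T,R974K,S872W

Derivation:
At Alpha: gained [] -> total []
At Beta: gained ['R974K', 'S872W'] -> total ['R974K', 'S872W']
At Epsilon: gained ['R319T', 'G707F'] -> total ['G707F', 'R319T', 'R974K', 'S872W']
At Eta: gained ['D239M'] -> total ['D239M', 'G707F', 'R319T', 'R974K', 'S872W']
At Gamma: gained ['C207F', 'N557T', 'K549C'] -> total ['C207F', 'D239M', 'G707F', 'K549C', 'N557T', 'R319T', 'R974K', 'S872W']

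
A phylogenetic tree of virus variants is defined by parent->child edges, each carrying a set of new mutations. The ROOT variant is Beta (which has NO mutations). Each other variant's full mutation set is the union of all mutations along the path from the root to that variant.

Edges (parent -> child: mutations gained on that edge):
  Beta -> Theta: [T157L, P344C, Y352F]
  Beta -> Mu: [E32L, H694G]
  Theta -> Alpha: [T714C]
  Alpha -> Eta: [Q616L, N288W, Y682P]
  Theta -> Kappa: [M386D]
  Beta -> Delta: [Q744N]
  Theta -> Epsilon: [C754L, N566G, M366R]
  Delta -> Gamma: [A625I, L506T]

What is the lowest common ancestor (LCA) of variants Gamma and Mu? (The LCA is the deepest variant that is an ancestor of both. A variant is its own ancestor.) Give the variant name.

Answer: Beta

Derivation:
Path from root to Gamma: Beta -> Delta -> Gamma
  ancestors of Gamma: {Beta, Delta, Gamma}
Path from root to Mu: Beta -> Mu
  ancestors of Mu: {Beta, Mu}
Common ancestors: {Beta}
Walk up from Mu: Mu (not in ancestors of Gamma), Beta (in ancestors of Gamma)
Deepest common ancestor (LCA) = Beta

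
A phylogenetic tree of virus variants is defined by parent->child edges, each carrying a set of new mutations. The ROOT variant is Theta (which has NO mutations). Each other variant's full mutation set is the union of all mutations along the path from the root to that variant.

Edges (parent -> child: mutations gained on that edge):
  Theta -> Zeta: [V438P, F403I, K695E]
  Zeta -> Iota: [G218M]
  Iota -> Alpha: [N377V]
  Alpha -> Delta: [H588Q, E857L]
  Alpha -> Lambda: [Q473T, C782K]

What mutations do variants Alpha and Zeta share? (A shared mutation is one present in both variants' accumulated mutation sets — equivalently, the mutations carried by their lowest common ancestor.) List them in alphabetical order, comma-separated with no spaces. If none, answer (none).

Answer: F403I,K695E,V438P

Derivation:
Accumulating mutations along path to Alpha:
  At Theta: gained [] -> total []
  At Zeta: gained ['V438P', 'F403I', 'K695E'] -> total ['F403I', 'K695E', 'V438P']
  At Iota: gained ['G218M'] -> total ['F403I', 'G218M', 'K695E', 'V438P']
  At Alpha: gained ['N377V'] -> total ['F403I', 'G218M', 'K695E', 'N377V', 'V438P']
Mutations(Alpha) = ['F403I', 'G218M', 'K695E', 'N377V', 'V438P']
Accumulating mutations along path to Zeta:
  At Theta: gained [] -> total []
  At Zeta: gained ['V438P', 'F403I', 'K695E'] -> total ['F403I', 'K695E', 'V438P']
Mutations(Zeta) = ['F403I', 'K695E', 'V438P']
Intersection: ['F403I', 'G218M', 'K695E', 'N377V', 'V438P'] ∩ ['F403I', 'K695E', 'V438P'] = ['F403I', 'K695E', 'V438P']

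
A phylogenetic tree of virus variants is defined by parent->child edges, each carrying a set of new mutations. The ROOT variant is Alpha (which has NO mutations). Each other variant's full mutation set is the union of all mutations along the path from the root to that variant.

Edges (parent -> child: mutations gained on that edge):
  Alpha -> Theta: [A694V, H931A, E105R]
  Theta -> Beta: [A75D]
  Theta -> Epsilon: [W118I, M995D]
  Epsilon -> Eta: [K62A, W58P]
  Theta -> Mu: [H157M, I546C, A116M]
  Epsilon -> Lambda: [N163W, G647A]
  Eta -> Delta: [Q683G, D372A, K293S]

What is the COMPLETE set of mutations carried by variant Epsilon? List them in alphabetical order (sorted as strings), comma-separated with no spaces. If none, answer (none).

At Alpha: gained [] -> total []
At Theta: gained ['A694V', 'H931A', 'E105R'] -> total ['A694V', 'E105R', 'H931A']
At Epsilon: gained ['W118I', 'M995D'] -> total ['A694V', 'E105R', 'H931A', 'M995D', 'W118I']

Answer: A694V,E105R,H931A,M995D,W118I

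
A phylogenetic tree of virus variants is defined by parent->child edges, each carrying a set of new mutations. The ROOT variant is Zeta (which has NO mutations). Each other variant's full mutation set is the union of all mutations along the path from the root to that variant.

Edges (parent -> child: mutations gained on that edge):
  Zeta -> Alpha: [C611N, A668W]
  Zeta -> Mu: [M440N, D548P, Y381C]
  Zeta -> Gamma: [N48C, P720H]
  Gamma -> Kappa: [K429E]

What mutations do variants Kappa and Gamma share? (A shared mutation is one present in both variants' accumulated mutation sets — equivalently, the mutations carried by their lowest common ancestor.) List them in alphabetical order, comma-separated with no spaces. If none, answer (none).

Accumulating mutations along path to Kappa:
  At Zeta: gained [] -> total []
  At Gamma: gained ['N48C', 'P720H'] -> total ['N48C', 'P720H']
  At Kappa: gained ['K429E'] -> total ['K429E', 'N48C', 'P720H']
Mutations(Kappa) = ['K429E', 'N48C', 'P720H']
Accumulating mutations along path to Gamma:
  At Zeta: gained [] -> total []
  At Gamma: gained ['N48C', 'P720H'] -> total ['N48C', 'P720H']
Mutations(Gamma) = ['N48C', 'P720H']
Intersection: ['K429E', 'N48C', 'P720H'] ∩ ['N48C', 'P720H'] = ['N48C', 'P720H']

Answer: N48C,P720H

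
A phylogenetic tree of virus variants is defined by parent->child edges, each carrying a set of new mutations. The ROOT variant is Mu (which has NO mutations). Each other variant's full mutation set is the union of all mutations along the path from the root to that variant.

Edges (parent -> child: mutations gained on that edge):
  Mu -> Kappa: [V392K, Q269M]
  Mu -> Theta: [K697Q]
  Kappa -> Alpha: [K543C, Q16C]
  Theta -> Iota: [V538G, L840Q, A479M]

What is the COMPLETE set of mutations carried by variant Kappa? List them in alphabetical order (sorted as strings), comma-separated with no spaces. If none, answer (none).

Answer: Q269M,V392K

Derivation:
At Mu: gained [] -> total []
At Kappa: gained ['V392K', 'Q269M'] -> total ['Q269M', 'V392K']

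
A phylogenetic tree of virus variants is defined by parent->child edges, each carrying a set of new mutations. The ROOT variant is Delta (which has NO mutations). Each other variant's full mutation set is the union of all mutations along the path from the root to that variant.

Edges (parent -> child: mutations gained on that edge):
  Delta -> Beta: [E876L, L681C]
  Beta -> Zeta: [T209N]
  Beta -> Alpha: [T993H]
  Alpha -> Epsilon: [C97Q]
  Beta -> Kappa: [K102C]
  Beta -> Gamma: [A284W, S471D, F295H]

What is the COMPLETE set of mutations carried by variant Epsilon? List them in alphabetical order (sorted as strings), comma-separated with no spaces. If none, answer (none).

At Delta: gained [] -> total []
At Beta: gained ['E876L', 'L681C'] -> total ['E876L', 'L681C']
At Alpha: gained ['T993H'] -> total ['E876L', 'L681C', 'T993H']
At Epsilon: gained ['C97Q'] -> total ['C97Q', 'E876L', 'L681C', 'T993H']

Answer: C97Q,E876L,L681C,T993H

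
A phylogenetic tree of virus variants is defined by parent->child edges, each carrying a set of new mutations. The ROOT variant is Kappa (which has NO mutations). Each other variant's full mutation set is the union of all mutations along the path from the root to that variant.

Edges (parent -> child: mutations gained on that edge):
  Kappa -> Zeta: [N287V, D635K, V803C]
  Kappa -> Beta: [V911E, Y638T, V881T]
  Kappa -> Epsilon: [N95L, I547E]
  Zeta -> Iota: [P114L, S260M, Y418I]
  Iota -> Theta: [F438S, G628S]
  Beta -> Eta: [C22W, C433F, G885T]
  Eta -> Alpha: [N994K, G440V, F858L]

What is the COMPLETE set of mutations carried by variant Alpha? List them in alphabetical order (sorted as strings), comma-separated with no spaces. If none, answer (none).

At Kappa: gained [] -> total []
At Beta: gained ['V911E', 'Y638T', 'V881T'] -> total ['V881T', 'V911E', 'Y638T']
At Eta: gained ['C22W', 'C433F', 'G885T'] -> total ['C22W', 'C433F', 'G885T', 'V881T', 'V911E', 'Y638T']
At Alpha: gained ['N994K', 'G440V', 'F858L'] -> total ['C22W', 'C433F', 'F858L', 'G440V', 'G885T', 'N994K', 'V881T', 'V911E', 'Y638T']

Answer: C22W,C433F,F858L,G440V,G885T,N994K,V881T,V911E,Y638T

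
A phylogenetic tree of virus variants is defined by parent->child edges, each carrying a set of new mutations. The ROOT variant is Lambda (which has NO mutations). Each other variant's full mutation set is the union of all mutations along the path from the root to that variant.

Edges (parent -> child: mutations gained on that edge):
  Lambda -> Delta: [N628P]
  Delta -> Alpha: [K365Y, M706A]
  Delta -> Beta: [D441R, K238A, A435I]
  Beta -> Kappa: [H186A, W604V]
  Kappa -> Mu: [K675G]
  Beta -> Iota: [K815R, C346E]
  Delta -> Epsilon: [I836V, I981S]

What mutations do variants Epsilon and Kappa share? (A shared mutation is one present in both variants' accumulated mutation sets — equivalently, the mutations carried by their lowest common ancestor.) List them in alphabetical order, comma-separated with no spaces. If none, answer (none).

Answer: N628P

Derivation:
Accumulating mutations along path to Epsilon:
  At Lambda: gained [] -> total []
  At Delta: gained ['N628P'] -> total ['N628P']
  At Epsilon: gained ['I836V', 'I981S'] -> total ['I836V', 'I981S', 'N628P']
Mutations(Epsilon) = ['I836V', 'I981S', 'N628P']
Accumulating mutations along path to Kappa:
  At Lambda: gained [] -> total []
  At Delta: gained ['N628P'] -> total ['N628P']
  At Beta: gained ['D441R', 'K238A', 'A435I'] -> total ['A435I', 'D441R', 'K238A', 'N628P']
  At Kappa: gained ['H186A', 'W604V'] -> total ['A435I', 'D441R', 'H186A', 'K238A', 'N628P', 'W604V']
Mutations(Kappa) = ['A435I', 'D441R', 'H186A', 'K238A', 'N628P', 'W604V']
Intersection: ['I836V', 'I981S', 'N628P'] ∩ ['A435I', 'D441R', 'H186A', 'K238A', 'N628P', 'W604V'] = ['N628P']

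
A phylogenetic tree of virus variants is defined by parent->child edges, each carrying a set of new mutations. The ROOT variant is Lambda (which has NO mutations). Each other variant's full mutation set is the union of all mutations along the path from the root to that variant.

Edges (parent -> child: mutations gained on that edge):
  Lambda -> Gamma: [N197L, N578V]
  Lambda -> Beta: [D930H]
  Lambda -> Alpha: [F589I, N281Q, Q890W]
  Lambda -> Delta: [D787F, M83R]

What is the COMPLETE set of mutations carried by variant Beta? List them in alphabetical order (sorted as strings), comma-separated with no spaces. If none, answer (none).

Answer: D930H

Derivation:
At Lambda: gained [] -> total []
At Beta: gained ['D930H'] -> total ['D930H']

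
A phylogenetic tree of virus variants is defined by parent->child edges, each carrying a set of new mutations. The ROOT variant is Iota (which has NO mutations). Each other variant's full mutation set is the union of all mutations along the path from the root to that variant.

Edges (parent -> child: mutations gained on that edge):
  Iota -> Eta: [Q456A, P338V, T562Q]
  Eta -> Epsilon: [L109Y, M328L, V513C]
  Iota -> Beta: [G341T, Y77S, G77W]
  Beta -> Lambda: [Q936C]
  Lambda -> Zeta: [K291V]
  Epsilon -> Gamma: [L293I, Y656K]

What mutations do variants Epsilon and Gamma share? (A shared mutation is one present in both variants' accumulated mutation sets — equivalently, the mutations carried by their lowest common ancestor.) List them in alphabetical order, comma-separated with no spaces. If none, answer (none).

Accumulating mutations along path to Epsilon:
  At Iota: gained [] -> total []
  At Eta: gained ['Q456A', 'P338V', 'T562Q'] -> total ['P338V', 'Q456A', 'T562Q']
  At Epsilon: gained ['L109Y', 'M328L', 'V513C'] -> total ['L109Y', 'M328L', 'P338V', 'Q456A', 'T562Q', 'V513C']
Mutations(Epsilon) = ['L109Y', 'M328L', 'P338V', 'Q456A', 'T562Q', 'V513C']
Accumulating mutations along path to Gamma:
  At Iota: gained [] -> total []
  At Eta: gained ['Q456A', 'P338V', 'T562Q'] -> total ['P338V', 'Q456A', 'T562Q']
  At Epsilon: gained ['L109Y', 'M328L', 'V513C'] -> total ['L109Y', 'M328L', 'P338V', 'Q456A', 'T562Q', 'V513C']
  At Gamma: gained ['L293I', 'Y656K'] -> total ['L109Y', 'L293I', 'M328L', 'P338V', 'Q456A', 'T562Q', 'V513C', 'Y656K']
Mutations(Gamma) = ['L109Y', 'L293I', 'M328L', 'P338V', 'Q456A', 'T562Q', 'V513C', 'Y656K']
Intersection: ['L109Y', 'M328L', 'P338V', 'Q456A', 'T562Q', 'V513C'] ∩ ['L109Y', 'L293I', 'M328L', 'P338V', 'Q456A', 'T562Q', 'V513C', 'Y656K'] = ['L109Y', 'M328L', 'P338V', 'Q456A', 'T562Q', 'V513C']

Answer: L109Y,M328L,P338V,Q456A,T562Q,V513C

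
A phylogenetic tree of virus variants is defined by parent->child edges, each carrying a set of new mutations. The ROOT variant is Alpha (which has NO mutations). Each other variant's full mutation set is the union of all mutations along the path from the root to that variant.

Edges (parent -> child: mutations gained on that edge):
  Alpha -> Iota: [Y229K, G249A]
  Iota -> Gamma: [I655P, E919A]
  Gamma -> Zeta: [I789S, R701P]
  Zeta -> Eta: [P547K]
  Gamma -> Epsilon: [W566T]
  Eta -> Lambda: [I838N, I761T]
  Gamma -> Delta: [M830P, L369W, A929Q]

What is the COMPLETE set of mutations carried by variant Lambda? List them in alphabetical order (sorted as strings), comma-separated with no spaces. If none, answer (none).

At Alpha: gained [] -> total []
At Iota: gained ['Y229K', 'G249A'] -> total ['G249A', 'Y229K']
At Gamma: gained ['I655P', 'E919A'] -> total ['E919A', 'G249A', 'I655P', 'Y229K']
At Zeta: gained ['I789S', 'R701P'] -> total ['E919A', 'G249A', 'I655P', 'I789S', 'R701P', 'Y229K']
At Eta: gained ['P547K'] -> total ['E919A', 'G249A', 'I655P', 'I789S', 'P547K', 'R701P', 'Y229K']
At Lambda: gained ['I838N', 'I761T'] -> total ['E919A', 'G249A', 'I655P', 'I761T', 'I789S', 'I838N', 'P547K', 'R701P', 'Y229K']

Answer: E919A,G249A,I655P,I761T,I789S,I838N,P547K,R701P,Y229K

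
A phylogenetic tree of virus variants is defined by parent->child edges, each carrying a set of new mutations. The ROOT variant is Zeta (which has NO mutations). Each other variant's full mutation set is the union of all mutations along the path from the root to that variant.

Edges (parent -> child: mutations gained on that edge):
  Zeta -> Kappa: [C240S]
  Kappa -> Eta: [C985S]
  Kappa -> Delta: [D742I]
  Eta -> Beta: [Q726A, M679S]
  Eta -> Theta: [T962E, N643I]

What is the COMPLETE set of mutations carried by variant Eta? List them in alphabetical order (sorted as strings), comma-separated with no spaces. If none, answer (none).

At Zeta: gained [] -> total []
At Kappa: gained ['C240S'] -> total ['C240S']
At Eta: gained ['C985S'] -> total ['C240S', 'C985S']

Answer: C240S,C985S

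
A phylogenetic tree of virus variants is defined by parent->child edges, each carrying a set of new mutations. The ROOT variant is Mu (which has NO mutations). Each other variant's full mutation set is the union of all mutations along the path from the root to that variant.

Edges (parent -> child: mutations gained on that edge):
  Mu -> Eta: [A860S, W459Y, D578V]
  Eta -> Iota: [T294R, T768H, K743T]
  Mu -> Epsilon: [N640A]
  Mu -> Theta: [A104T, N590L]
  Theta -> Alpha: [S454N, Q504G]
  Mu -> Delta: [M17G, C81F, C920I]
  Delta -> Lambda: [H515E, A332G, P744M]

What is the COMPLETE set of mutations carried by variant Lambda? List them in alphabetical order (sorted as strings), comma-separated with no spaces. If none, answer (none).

Answer: A332G,C81F,C920I,H515E,M17G,P744M

Derivation:
At Mu: gained [] -> total []
At Delta: gained ['M17G', 'C81F', 'C920I'] -> total ['C81F', 'C920I', 'M17G']
At Lambda: gained ['H515E', 'A332G', 'P744M'] -> total ['A332G', 'C81F', 'C920I', 'H515E', 'M17G', 'P744M']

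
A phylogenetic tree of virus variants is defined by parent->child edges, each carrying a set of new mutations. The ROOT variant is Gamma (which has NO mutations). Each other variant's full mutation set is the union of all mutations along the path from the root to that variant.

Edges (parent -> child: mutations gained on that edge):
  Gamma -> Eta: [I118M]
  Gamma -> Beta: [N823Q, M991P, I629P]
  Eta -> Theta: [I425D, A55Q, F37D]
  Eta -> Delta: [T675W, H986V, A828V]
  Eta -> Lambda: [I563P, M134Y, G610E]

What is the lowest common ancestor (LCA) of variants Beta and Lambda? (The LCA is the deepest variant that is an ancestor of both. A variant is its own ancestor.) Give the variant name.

Answer: Gamma

Derivation:
Path from root to Beta: Gamma -> Beta
  ancestors of Beta: {Gamma, Beta}
Path from root to Lambda: Gamma -> Eta -> Lambda
  ancestors of Lambda: {Gamma, Eta, Lambda}
Common ancestors: {Gamma}
Walk up from Lambda: Lambda (not in ancestors of Beta), Eta (not in ancestors of Beta), Gamma (in ancestors of Beta)
Deepest common ancestor (LCA) = Gamma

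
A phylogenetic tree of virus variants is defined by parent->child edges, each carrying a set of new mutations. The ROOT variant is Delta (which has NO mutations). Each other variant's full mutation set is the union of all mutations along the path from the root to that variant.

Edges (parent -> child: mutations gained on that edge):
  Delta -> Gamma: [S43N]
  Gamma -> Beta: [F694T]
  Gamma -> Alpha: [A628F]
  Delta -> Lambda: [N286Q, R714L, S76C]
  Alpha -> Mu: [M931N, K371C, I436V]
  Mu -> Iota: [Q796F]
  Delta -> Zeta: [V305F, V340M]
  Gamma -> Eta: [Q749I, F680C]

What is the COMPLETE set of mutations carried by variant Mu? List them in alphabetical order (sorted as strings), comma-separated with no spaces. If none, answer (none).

At Delta: gained [] -> total []
At Gamma: gained ['S43N'] -> total ['S43N']
At Alpha: gained ['A628F'] -> total ['A628F', 'S43N']
At Mu: gained ['M931N', 'K371C', 'I436V'] -> total ['A628F', 'I436V', 'K371C', 'M931N', 'S43N']

Answer: A628F,I436V,K371C,M931N,S43N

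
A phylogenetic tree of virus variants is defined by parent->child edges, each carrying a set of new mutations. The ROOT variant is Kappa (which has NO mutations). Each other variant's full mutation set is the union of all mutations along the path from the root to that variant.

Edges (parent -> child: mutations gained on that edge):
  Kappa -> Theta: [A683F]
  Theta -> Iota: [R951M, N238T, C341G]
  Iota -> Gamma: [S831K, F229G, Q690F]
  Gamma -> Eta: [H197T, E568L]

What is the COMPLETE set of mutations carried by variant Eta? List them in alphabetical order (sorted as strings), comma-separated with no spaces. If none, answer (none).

Answer: A683F,C341G,E568L,F229G,H197T,N238T,Q690F,R951M,S831K

Derivation:
At Kappa: gained [] -> total []
At Theta: gained ['A683F'] -> total ['A683F']
At Iota: gained ['R951M', 'N238T', 'C341G'] -> total ['A683F', 'C341G', 'N238T', 'R951M']
At Gamma: gained ['S831K', 'F229G', 'Q690F'] -> total ['A683F', 'C341G', 'F229G', 'N238T', 'Q690F', 'R951M', 'S831K']
At Eta: gained ['H197T', 'E568L'] -> total ['A683F', 'C341G', 'E568L', 'F229G', 'H197T', 'N238T', 'Q690F', 'R951M', 'S831K']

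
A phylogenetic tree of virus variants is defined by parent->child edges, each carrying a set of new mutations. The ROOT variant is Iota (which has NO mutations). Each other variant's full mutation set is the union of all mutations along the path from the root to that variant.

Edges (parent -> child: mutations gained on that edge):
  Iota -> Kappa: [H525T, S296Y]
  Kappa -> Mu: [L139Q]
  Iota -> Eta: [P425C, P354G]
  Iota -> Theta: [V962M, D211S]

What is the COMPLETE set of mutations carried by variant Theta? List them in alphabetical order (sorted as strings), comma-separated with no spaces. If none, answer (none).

At Iota: gained [] -> total []
At Theta: gained ['V962M', 'D211S'] -> total ['D211S', 'V962M']

Answer: D211S,V962M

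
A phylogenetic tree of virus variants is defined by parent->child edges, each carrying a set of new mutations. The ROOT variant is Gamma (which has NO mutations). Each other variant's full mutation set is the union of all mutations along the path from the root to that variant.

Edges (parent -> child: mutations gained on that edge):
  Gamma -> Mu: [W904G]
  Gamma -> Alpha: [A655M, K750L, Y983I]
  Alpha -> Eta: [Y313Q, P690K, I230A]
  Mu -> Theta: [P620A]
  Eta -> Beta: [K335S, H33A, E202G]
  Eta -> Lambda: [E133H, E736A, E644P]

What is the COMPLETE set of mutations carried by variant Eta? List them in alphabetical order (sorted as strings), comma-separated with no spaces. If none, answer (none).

Answer: A655M,I230A,K750L,P690K,Y313Q,Y983I

Derivation:
At Gamma: gained [] -> total []
At Alpha: gained ['A655M', 'K750L', 'Y983I'] -> total ['A655M', 'K750L', 'Y983I']
At Eta: gained ['Y313Q', 'P690K', 'I230A'] -> total ['A655M', 'I230A', 'K750L', 'P690K', 'Y313Q', 'Y983I']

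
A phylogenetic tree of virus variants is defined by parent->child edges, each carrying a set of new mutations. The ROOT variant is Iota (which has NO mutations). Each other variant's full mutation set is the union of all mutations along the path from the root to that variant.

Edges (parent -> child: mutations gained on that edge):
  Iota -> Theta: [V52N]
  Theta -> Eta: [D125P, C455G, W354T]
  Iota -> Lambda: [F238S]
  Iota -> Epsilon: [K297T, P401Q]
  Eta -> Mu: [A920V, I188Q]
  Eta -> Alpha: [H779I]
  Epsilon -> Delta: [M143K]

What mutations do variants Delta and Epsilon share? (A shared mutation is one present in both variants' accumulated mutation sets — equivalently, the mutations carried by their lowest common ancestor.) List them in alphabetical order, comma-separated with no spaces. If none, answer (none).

Answer: K297T,P401Q

Derivation:
Accumulating mutations along path to Delta:
  At Iota: gained [] -> total []
  At Epsilon: gained ['K297T', 'P401Q'] -> total ['K297T', 'P401Q']
  At Delta: gained ['M143K'] -> total ['K297T', 'M143K', 'P401Q']
Mutations(Delta) = ['K297T', 'M143K', 'P401Q']
Accumulating mutations along path to Epsilon:
  At Iota: gained [] -> total []
  At Epsilon: gained ['K297T', 'P401Q'] -> total ['K297T', 'P401Q']
Mutations(Epsilon) = ['K297T', 'P401Q']
Intersection: ['K297T', 'M143K', 'P401Q'] ∩ ['K297T', 'P401Q'] = ['K297T', 'P401Q']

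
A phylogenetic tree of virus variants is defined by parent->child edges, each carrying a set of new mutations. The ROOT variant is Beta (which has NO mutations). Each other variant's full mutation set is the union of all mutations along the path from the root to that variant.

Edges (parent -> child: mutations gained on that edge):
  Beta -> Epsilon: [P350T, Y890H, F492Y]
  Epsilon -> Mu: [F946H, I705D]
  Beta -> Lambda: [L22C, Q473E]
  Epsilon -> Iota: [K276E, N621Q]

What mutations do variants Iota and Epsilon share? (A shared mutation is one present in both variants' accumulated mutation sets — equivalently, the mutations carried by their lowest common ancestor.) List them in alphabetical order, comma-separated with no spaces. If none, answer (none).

Accumulating mutations along path to Iota:
  At Beta: gained [] -> total []
  At Epsilon: gained ['P350T', 'Y890H', 'F492Y'] -> total ['F492Y', 'P350T', 'Y890H']
  At Iota: gained ['K276E', 'N621Q'] -> total ['F492Y', 'K276E', 'N621Q', 'P350T', 'Y890H']
Mutations(Iota) = ['F492Y', 'K276E', 'N621Q', 'P350T', 'Y890H']
Accumulating mutations along path to Epsilon:
  At Beta: gained [] -> total []
  At Epsilon: gained ['P350T', 'Y890H', 'F492Y'] -> total ['F492Y', 'P350T', 'Y890H']
Mutations(Epsilon) = ['F492Y', 'P350T', 'Y890H']
Intersection: ['F492Y', 'K276E', 'N621Q', 'P350T', 'Y890H'] ∩ ['F492Y', 'P350T', 'Y890H'] = ['F492Y', 'P350T', 'Y890H']

Answer: F492Y,P350T,Y890H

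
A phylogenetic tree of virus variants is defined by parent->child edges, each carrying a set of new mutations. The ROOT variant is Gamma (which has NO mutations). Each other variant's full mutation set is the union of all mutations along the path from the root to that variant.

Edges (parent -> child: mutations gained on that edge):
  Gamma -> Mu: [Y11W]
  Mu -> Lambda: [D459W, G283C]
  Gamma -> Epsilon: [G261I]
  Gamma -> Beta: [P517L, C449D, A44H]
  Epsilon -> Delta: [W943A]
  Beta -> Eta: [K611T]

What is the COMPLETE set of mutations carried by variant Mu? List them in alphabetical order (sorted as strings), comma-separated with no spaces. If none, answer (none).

Answer: Y11W

Derivation:
At Gamma: gained [] -> total []
At Mu: gained ['Y11W'] -> total ['Y11W']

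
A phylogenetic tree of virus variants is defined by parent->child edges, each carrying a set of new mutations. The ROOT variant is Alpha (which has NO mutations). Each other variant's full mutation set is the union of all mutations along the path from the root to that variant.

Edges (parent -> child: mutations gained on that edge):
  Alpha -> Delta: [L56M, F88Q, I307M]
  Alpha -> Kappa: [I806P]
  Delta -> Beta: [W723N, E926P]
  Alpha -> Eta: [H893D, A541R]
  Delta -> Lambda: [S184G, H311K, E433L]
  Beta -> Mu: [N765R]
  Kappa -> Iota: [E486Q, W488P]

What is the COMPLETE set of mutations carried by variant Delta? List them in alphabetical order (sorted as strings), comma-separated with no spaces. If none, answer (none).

At Alpha: gained [] -> total []
At Delta: gained ['L56M', 'F88Q', 'I307M'] -> total ['F88Q', 'I307M', 'L56M']

Answer: F88Q,I307M,L56M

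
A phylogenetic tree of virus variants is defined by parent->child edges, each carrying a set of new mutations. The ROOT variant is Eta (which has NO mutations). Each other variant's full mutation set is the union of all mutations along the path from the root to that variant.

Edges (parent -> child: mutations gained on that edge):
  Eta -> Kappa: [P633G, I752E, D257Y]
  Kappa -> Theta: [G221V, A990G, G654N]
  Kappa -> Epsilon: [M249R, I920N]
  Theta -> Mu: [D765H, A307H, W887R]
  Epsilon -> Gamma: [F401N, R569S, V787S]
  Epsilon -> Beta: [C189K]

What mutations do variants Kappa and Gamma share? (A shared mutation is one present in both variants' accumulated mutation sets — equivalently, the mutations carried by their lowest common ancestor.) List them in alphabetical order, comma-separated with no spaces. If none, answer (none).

Answer: D257Y,I752E,P633G

Derivation:
Accumulating mutations along path to Kappa:
  At Eta: gained [] -> total []
  At Kappa: gained ['P633G', 'I752E', 'D257Y'] -> total ['D257Y', 'I752E', 'P633G']
Mutations(Kappa) = ['D257Y', 'I752E', 'P633G']
Accumulating mutations along path to Gamma:
  At Eta: gained [] -> total []
  At Kappa: gained ['P633G', 'I752E', 'D257Y'] -> total ['D257Y', 'I752E', 'P633G']
  At Epsilon: gained ['M249R', 'I920N'] -> total ['D257Y', 'I752E', 'I920N', 'M249R', 'P633G']
  At Gamma: gained ['F401N', 'R569S', 'V787S'] -> total ['D257Y', 'F401N', 'I752E', 'I920N', 'M249R', 'P633G', 'R569S', 'V787S']
Mutations(Gamma) = ['D257Y', 'F401N', 'I752E', 'I920N', 'M249R', 'P633G', 'R569S', 'V787S']
Intersection: ['D257Y', 'I752E', 'P633G'] ∩ ['D257Y', 'F401N', 'I752E', 'I920N', 'M249R', 'P633G', 'R569S', 'V787S'] = ['D257Y', 'I752E', 'P633G']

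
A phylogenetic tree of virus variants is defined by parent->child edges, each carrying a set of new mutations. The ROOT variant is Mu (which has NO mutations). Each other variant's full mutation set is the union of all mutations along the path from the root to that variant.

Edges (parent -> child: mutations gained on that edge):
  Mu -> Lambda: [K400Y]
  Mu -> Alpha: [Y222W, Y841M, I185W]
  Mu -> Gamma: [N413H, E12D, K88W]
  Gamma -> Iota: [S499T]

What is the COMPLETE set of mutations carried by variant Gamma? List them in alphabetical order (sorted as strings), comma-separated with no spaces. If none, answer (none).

At Mu: gained [] -> total []
At Gamma: gained ['N413H', 'E12D', 'K88W'] -> total ['E12D', 'K88W', 'N413H']

Answer: E12D,K88W,N413H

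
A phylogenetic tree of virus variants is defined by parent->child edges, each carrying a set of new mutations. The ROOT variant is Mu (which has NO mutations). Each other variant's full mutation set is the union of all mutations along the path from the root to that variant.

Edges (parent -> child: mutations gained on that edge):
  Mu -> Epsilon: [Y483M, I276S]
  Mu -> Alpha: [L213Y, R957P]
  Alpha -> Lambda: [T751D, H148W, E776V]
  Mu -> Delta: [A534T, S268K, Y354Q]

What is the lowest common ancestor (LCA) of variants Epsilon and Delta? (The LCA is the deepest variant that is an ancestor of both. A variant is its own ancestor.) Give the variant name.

Path from root to Epsilon: Mu -> Epsilon
  ancestors of Epsilon: {Mu, Epsilon}
Path from root to Delta: Mu -> Delta
  ancestors of Delta: {Mu, Delta}
Common ancestors: {Mu}
Walk up from Delta: Delta (not in ancestors of Epsilon), Mu (in ancestors of Epsilon)
Deepest common ancestor (LCA) = Mu

Answer: Mu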